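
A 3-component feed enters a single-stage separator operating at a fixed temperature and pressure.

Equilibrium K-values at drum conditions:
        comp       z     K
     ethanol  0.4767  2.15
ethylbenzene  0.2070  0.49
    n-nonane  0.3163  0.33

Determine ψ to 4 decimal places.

Newton iteration, ψ⁰ = 0.69:
  ψ = 0.6900: g = -0.25135, g' = -0.8153 → ψ = 0.3817
  ψ = 0.3817: g = -0.03485, g' = -0.6438 → ψ = 0.3276
  ψ = 0.3276: g = -0.00005, g' = -0.6433 → ψ = 0.3275
Converged at ψ = 0.3275.

ψ = 0.3275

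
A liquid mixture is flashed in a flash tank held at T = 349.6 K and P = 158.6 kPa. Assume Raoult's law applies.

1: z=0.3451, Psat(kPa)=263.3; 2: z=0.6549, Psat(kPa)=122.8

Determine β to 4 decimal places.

β = 0.5368

Raoult's law: Kᵢ = Pᵢˢᵃᵗ/P = Pᵢˢᵃᵗ/158.6.
  K_1 = 263.3/158.6 = 1.660151, K_2 = 122.8/158.6 = 0.774275
Let β = V/F and solve Σ zᵢ(Kᵢ−1)/(1+β(Kᵢ−1)) = 0.
Feasibility: ΣzᵢKᵢ = 1.0800, Σzᵢ/Kᵢ = 1.0537 — both > 1, two phases present.
Binary case is linear: z₁(K₁−1)(1+β(K₂−1)) + z₂(K₂−1)(1+β(K₁−1)) = 0
⇒ β = [z₁(K₁−1)+z₂(K₂−1)] / [−(K₁−1)(K₂−1)] = 0.07999/0.14901 = 0.5368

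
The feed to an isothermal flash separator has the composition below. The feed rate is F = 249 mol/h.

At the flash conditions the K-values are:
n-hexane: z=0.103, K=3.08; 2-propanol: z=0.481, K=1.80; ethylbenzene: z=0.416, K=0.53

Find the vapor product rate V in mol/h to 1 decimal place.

Material balance + equilibrium reduce to Σ zᵢ(Kᵢ−1)/(1+ψ(Kᵢ−1)) = 0.
Check two-phase: ΣzᵢKᵢ = 1.404 > 1 and Σzᵢ/Kᵢ = 1.086 > 1, so g(0) = 0.404 > 0 and g(1) = -0.086 < 0.
Newton iteration, ψ⁰ = 0.5:
  ψ = 0.500: g = 0.1243, g' = -0.421 → ψ = 0.795
  ψ = 0.795: g = 0.0037, g' = -0.413 → ψ = 0.804
Converged at ψ = 0.804.
Then V = ψ·F = 0.8042·249 = 200.2 mol/h and L = F − V = 48.8 mol/h.

V = 200.2 mol/h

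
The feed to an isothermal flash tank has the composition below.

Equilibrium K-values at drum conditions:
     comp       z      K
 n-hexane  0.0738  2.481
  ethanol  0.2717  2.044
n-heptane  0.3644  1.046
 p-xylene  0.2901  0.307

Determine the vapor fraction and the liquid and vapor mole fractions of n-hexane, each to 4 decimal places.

ψ = 0.4147, x_n-hexane = 0.0457, y_n-hexane = 0.1134

Rachford–Rice: g(ψ) = Σ zᵢ(Kᵢ−1)/(1+ψ(Kᵢ−1)) = 0.
Check two-phase: ΣzᵢKᵢ = 1.2087 > 1 and Σzᵢ/Kᵢ = 1.4560 > 1, so g(0) = 0.2087 > 0 and g(1) = -0.4560 < 0.
Iterate (Newton) starting at ψ = 0.55:
  ψ = 0.5500: g = -0.06809, g' = -0.5332 → ψ = 0.4223
  ψ = 0.4223: g = -0.00367, g' = -0.4831 → ψ = 0.4147
Converged at ψ = 0.4147.
Compositions from xᵢ = zᵢ/(1+ψ(Kᵢ−1)), yᵢ = Kᵢxᵢ:
  n-hexane: x = 0.0457, y = 0.1134
  ethanol: x = 0.1896, y = 0.3876
  n-heptane: x = 0.3576, y = 0.3740
  p-xylene: x = 0.4071, y = 0.1250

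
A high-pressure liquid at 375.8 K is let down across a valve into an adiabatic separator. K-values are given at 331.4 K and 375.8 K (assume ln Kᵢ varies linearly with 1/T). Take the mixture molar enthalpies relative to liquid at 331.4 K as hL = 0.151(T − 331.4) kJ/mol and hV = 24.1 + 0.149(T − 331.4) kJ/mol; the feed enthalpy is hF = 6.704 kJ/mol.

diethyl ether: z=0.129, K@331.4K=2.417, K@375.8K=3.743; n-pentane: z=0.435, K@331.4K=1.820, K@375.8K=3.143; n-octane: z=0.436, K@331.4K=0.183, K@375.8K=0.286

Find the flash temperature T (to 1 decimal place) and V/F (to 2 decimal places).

Adiabatic flash: solve Rachford–Rice at each trial T, then check hF = ψ·hV(T) + (1−ψ)·hL(T).
  T = 331.4 K: K = (2.417, 1.820, 0.183), RR gives ψ = 0.229, H_out = 5.523 kJ/mol
  T = 375.8 K: K = (3.743, 3.143, 0.286), RR gives ψ = 0.597, H_out = 21.050 kJ/mol
  T = 353.6 K: K = (3.049, 2.433, 0.232), RR gives ψ = 0.454, H_out = 14.285 kJ/mol
  T = 342.5 K: K = (2.725, 2.114, 0.207), RR gives ψ = 0.359, H_out = 10.324 kJ/mol
  T = 336.9 K: K = (2.568, 1.963, 0.195), RR gives ψ = 0.299, H_out = 8.043 kJ/mol
  T = 334.1 K: K = (2.490, 1.889, 0.189), RR gives ψ = 0.265, H_out = 6.801 kJ/mol
  T = 332.8 K: K = (2.455, 1.856, 0.186), RR gives ψ = 0.248, H_out = 6.196 kJ/mol
Linear interpolation between T = 332.8 (H_out = 6.196) and T = 334.1 (H_out = 6.801) on hF = 6.704 gives T ≈ 333.9 K, at which ψ = 0.26.

T = 333.9 K, V/F = 0.26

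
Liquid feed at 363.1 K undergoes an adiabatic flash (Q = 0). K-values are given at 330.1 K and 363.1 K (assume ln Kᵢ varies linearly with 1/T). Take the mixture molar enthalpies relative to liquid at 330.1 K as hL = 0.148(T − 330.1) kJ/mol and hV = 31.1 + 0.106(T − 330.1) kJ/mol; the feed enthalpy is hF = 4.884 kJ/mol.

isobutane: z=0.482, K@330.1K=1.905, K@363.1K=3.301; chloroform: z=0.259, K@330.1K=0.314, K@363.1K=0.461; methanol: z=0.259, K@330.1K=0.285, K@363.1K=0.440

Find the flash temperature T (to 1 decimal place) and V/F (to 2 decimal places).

Adiabatic flash: solve Rachford–Rice at each trial T, then check hF = ψ·hV(T) + (1−ψ)·hL(T).
  T = 330.1 K: K = (1.905, 0.314, 0.285), RR gives ψ = 0.116, H_out = 3.598 kJ/mol
  T = 363.1 K: K = (3.301, 0.461, 0.440), RR gives ψ = 0.652, H_out = 24.253 kJ/mol
  T = 346.6 K: K = (2.541, 0.384, 0.358), RR gives ψ = 0.430, H_out = 15.511 kJ/mol
  T = 338.4 K: K = (2.210, 0.348, 0.320), RR gives ψ = 0.296, H_out = 10.325 kJ/mol
  T = 334.2 K: K = (2.052, 0.331, 0.302), RR gives ψ = 0.213, H_out = 7.181 kJ/mol
  T = 332.1 K: K = (1.976, 0.322, 0.293), RR gives ψ = 0.165, H_out = 5.422 kJ/mol
Linear interpolation between T = 330.1 (H_out = 3.598) and T = 332.1 (H_out = 5.422) on hF = 4.884 gives T ≈ 331.5 K, at which ψ = 0.15.

T = 331.5 K, V/F = 0.15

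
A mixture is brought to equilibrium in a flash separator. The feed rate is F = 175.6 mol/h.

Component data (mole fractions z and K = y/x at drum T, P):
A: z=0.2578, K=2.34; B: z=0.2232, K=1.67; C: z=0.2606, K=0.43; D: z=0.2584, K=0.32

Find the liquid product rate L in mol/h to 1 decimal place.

L = 131.2 mol/h

Material balance + equilibrium reduce to Σ zᵢ(Kᵢ−1)/(1+ψ(Kᵢ−1)) = 0.
Check two-phase: ΣzᵢKᵢ = 1.1707 > 1 and Σzᵢ/Kᵢ = 1.6574 > 1, so g(0) = 0.1707 > 0 and g(1) = -0.6574 < 0.
Newton–Raphson from ψ = 0.56:
  ψ = 0.5600: g = -0.19586, g' = -0.6984 → ψ = 0.2795
  ψ = 0.2795: g = -0.01639, g' = -0.6180 → ψ = 0.2530
  ψ = 0.2530: g = 0.00004, g' = -0.6213 → ψ = 0.2531
Converged at ψ = 0.2531.
Then V = ψ·F = 0.2531·175.6 = 44.4 mol/h and L = F − V = 131.2 mol/h.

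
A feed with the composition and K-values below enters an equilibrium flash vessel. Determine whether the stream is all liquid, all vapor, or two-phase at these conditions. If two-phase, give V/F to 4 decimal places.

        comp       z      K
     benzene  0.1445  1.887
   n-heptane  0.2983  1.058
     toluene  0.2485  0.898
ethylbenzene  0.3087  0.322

ΣzᵢKᵢ = 0.9108; Σzᵢ/Kᵢ = 1.5939.
Since ΣzᵢKᵢ < 1 the mixture is below its bubble point — single liquid phase.

all liquid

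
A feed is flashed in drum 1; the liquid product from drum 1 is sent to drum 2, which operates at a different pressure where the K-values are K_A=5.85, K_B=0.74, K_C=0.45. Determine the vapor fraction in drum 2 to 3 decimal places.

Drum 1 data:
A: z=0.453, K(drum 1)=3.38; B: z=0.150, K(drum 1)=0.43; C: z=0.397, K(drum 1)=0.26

V/F (drum 2) = 0.311

Drum 1:
Rachford–Rice: g(ψ₁) = Σ zᵢ(Kᵢ−1)/(1+ψ₁(Kᵢ−1)) = 0.
g(0) = ΣzᵢKᵢ − 1 = 0.699 and g(1) = 1 − Σzᵢ/Kᵢ = -1.010, so a root lies in (0, 1).
Newton iteration, ψ₁⁰ = 0.35:
  ψ₁ = 0.350: g = 0.0849, g' = -1.236 → ψ₁ = 0.419
  ψ₁ = 0.419: g = 0.0020, g' = -1.184 → ψ₁ = 0.420
Converged at ψ₁ = 0.420.
Drum-1 compositions:
  A: x = 0.226, y = 0.765
  B: x = 0.197, y = 0.085
  C: x = 0.576, y = 0.150
Drum-2 feed = drum-1 liquid: z₂ = (0.2264, 0.1973, 0.5763).
Drum 2:
Material balance + equilibrium reduce to Σ zᵢ(Kᵢ−1)/(1+ψ₂(Kᵢ−1)) = 0.
g(0) = ΣzᵢKᵢ − 1 = 0.730 and g(1) = 1 − Σzᵢ/Kᵢ = -0.586, so a root lies in (0, 1).
Iterate (Newton) starting at ψ₂ = 0.58:
  ψ₂ = 0.580: g = -0.2378, g' = -0.761 → ψ₂ = 0.267
  ψ₂ = 0.267: g = 0.0514, g' = -1.265 → ψ₂ = 0.308
  ψ₂ = 0.308: g = 0.0030, g' = -1.125 → ψ₂ = 0.311
Converged at ψ₂ = 0.311.
  A: x = 0.090, y = 0.528
  B: x = 0.215, y = 0.159
  C: x = 0.695, y = 0.313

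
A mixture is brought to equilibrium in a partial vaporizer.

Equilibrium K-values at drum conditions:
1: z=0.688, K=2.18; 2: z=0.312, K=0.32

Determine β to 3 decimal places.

Binary case is linear: z₁(K₁−1)(1+β(K₂−1)) + z₂(K₂−1)(1+β(K₁−1)) = 0
⇒ β = [z₁(K₁−1)+z₂(K₂−1)] / [−(K₁−1)(K₂−1)] = 0.5997/0.8024 = 0.747

β = 0.747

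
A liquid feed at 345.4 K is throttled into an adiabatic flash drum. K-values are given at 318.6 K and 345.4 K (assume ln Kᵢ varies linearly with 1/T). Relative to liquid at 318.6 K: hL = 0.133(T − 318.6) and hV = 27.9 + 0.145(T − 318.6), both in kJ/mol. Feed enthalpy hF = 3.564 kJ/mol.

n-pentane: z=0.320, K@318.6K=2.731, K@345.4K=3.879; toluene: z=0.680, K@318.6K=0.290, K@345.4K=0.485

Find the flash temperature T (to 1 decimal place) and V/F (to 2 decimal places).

T = 322.7 K, V/F = 0.11

Adiabatic flash: solve Rachford–Rice at each trial T, then check hF = ψ·hV(T) + (1−ψ)·hL(T).
  T = 318.6 K: K = (2.731, 0.290), RR gives ψ = 0.058, H_out = 1.615 kJ/mol
  T = 345.4 K: K = (3.879, 0.485), RR gives ψ = 0.385, H_out = 14.434 kJ/mol
  T = 332.0 K: K = (3.278, 0.379), RR gives ψ = 0.217, H_out = 7.864 kJ/mol
  T = 325.3 K: K = (2.998, 0.332), RR gives ψ = 0.139, H_out = 4.779 kJ/mol
  T = 322.0 K: K = (2.865, 0.311), RR gives ψ = 0.100, H_out = 3.240 kJ/mol
  T = 323.6 K: K = (2.929, 0.321), RR gives ψ = 0.119, H_out = 3.989 kJ/mol
Linear interpolation between T = 322.0 (H_out = 3.240) and T = 323.6 (H_out = 3.989) on hF = 3.564 gives T ≈ 322.7 K, at which ψ = 0.11.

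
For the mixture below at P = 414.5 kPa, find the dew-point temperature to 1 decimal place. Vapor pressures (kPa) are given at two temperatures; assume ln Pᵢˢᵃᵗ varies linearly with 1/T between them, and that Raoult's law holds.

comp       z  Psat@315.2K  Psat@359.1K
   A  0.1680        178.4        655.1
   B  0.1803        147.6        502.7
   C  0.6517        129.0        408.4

T = 355.4 K

Dew-point temperature: Σzᵢ·P/Pᵢˢᵃᵗ(T) = 1. Interpolate ln Pᵢˢᵃᵗ = aᵢ + bᵢ/T.
  T = 315.2 K: ΣzᵢP/Pᵢˢᵃᵗ = 2.9907
  T = 359.1 K: ΣzᵢP/Pᵢˢᵃᵗ = 0.9164
  T = 337.1 K: ΣzᵢP/Pᵢˢᵃᵗ = 1.5946
  T = 348.1 K: ΣzᵢP/Pᵢˢᵃᵗ = 1.1982
  T = 353.6 K: ΣzᵢP/Pᵢˢᵃᵗ = 1.0457
  T = 356.4 K: ΣzᵢP/Pᵢˢᵃᵗ = 0.9772
  T = 355.0 K: ΣzᵢP/Pᵢˢᵃᵗ = 1.0107
Interpolating between 355.0 K and 356.4 K gives T ≈ 355.4 K.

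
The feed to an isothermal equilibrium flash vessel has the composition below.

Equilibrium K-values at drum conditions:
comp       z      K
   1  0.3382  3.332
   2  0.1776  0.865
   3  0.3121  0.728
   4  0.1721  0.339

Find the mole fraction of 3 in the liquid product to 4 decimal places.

x_3 = 0.3757

Material balance + equilibrium reduce to Σ zᵢ(Kᵢ−1)/(1+V/F(Kᵢ−1)) = 0.
Feasibility: ΣzᵢKᵢ = 1.5661, Σzᵢ/Kᵢ = 1.2432 — both > 1, two phases present.
Iterate (Newton) starting at V/F = 0.62:
  V/F = 0.6200: g = 0.00143, g' = -0.5606 → V/F = 0.6226
Converged at V/F = 0.6226.
Compositions from xᵢ = zᵢ/(1+V/F(Kᵢ−1)), yᵢ = Kᵢxᵢ:
  1: x = 0.1379, y = 0.4596
  2: x = 0.1939, y = 0.1677
  3: x = 0.3757, y = 0.2735
  4: x = 0.2924, y = 0.0991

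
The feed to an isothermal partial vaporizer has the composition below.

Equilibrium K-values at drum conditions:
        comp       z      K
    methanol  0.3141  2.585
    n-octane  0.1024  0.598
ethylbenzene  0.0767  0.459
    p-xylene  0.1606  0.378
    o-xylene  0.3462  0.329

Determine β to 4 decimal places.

β = 0.0859

Material balance + equilibrium reduce to Σ zᵢ(Kᵢ−1)/(1+β(Kᵢ−1)) = 0.
Feasibility: ΣzᵢKᵢ = 1.0830, Σzᵢ/Kᵢ = 1.9370 — both > 1, two phases present.
Newton–Raphson from β = 0.5:
  β = 0.5000: g = -0.32523, g' = -0.7976 → β = 0.0922
  β = 0.0922: g = -0.00567, g' = -0.8904 → β = 0.0859
Converged at β = 0.0859.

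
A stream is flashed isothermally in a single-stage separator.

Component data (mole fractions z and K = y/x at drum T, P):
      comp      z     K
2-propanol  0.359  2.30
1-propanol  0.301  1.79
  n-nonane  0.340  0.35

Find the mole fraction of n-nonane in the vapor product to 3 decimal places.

Let β = V/F and solve Σ zᵢ(Kᵢ−1)/(1+β(Kᵢ−1)) = 0.
Check two-phase: ΣzᵢKᵢ = 1.483 > 1 and Σzᵢ/Kᵢ = 1.296 > 1, so g(0) = 0.483 > 0 and g(1) = -0.296 < 0.
Iterate (Newton) starting at β = 0.57:
  β = 0.570: g = 0.0810, g' = -0.652 → β = 0.694
  β = 0.694: g = -0.0038, g' = -0.723 → β = 0.689
Converged at β = 0.689.
Compositions from xᵢ = zᵢ/(1+β(Kᵢ−1)), yᵢ = Kᵢxᵢ:
  2-propanol: x = 0.189, y = 0.436
  1-propanol: x = 0.195, y = 0.349
  n-nonane: x = 0.616, y = 0.215

y_n-nonane = 0.215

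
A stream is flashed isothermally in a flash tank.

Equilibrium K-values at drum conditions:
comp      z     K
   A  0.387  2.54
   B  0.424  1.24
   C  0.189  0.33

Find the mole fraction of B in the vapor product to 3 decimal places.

y_B = 0.431

Material balance + equilibrium reduce to Σ zᵢ(Kᵢ−1)/(1+ψ(Kᵢ−1)) = 0.
Feasibility: ΣzᵢKᵢ = 1.571, Σzᵢ/Kᵢ = 1.067 — both > 1, two phases present.
Iterate (Newton) starting at ψ = 0.6:
  ψ = 0.600: g = 0.1870, g' = -0.504 → ψ = 0.971
  ψ = 0.971: g = -0.0411, g' = -0.858 → ψ = 0.923
  ψ = 0.923: g = -0.0026, g' = -0.756 → ψ = 0.920
Converged at ψ = 0.920.
Compositions from xᵢ = zᵢ/(1+ψ(Kᵢ−1)), yᵢ = Kᵢxᵢ:
  A: x = 0.160, y = 0.407
  B: x = 0.347, y = 0.431
  C: x = 0.493, y = 0.163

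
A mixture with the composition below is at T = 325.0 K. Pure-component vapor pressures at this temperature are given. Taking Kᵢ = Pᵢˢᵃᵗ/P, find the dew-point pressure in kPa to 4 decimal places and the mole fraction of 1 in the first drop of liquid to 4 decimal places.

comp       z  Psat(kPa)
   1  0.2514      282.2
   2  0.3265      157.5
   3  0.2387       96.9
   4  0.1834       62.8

Pdew = 119.7946 kPa, x_1 = 0.1067

At the dew point ψ → 1, so Σzᵢ/Kᵢ = 1 with Kᵢ = Pᵢˢᵃᵗ/P ⇒ 1/P = Σzᵢ/Pᵢˢᵃᵗ.
1/P = 0.2514/282.2 + 0.3265/157.5 + 0.2387/96.9 + 0.1834/62.8 = 0.0083476 ⇒ P = 119.7946 kPa
xᵢ = zᵢP/Pᵢˢᵃᵗ ⇒ x_1 = 0.2514·119.7946/282.2 = 0.1067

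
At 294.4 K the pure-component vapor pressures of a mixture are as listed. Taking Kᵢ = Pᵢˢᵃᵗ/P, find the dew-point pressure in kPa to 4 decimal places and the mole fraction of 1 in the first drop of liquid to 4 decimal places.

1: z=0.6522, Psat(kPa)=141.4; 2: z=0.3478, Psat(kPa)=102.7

At the dew point ψ → 1, so Σzᵢ/Kᵢ = 1 with Kᵢ = Pᵢˢᵃᵗ/P ⇒ 1/P = Σzᵢ/Pᵢˢᵃᵗ.
1/P = 0.6522/141.4 + 0.3478/102.7 = 0.0079990 ⇒ P = 125.0155 kPa
xᵢ = zᵢP/Pᵢˢᵃᵗ ⇒ x_1 = 0.6522·125.0155/141.4 = 0.5766

Pdew = 125.0155 kPa, x_1 = 0.5766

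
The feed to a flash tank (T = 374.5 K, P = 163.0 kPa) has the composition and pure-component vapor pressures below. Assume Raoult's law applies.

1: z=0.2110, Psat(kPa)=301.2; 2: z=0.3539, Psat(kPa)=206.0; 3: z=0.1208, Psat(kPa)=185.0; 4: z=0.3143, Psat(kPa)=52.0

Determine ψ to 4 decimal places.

Raoult's law: Kᵢ = Pᵢˢᵃᵗ/P = Pᵢˢᵃᵗ/163.0.
  K_1 = 301.2/163.0 = 1.847853, K_2 = 206.0/163.0 = 1.263804, K_3 = 185.0/163.0 = 1.134969, K_4 = 52.0/163.0 = 0.319018
Newton iteration, ψ⁰ = 0.5:
  ψ = 0.5000: g = -0.10114, g' = -0.4311 → ψ = 0.2654
  ψ = 0.2654: g = -0.01221, g' = -0.3418 → ψ = 0.2296
  ψ = 0.2296: g = -0.00012, g' = -0.3350 → ψ = 0.2293
Converged at ψ = 0.2293.

ψ = 0.2293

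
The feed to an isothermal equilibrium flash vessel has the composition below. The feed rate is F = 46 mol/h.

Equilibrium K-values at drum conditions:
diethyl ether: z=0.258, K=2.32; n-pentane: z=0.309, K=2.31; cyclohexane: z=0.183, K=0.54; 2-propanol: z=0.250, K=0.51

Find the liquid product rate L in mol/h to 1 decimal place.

Let ψ = V/F and solve Σ zᵢ(Kᵢ−1)/(1+ψ(Kᵢ−1)) = 0.
Check two-phase: ΣzᵢKᵢ = 1.539 > 1 and Σzᵢ/Kᵢ = 1.074 > 1, so g(0) = 0.539 > 0 and g(1) = -0.074 < 0.
Newton–Raphson from ψ = 0.5:
  ψ = 0.500: g = 0.1782, g' = -0.527 → ψ = 0.838
  ψ = 0.838: g = 0.0099, g' = -0.497 → ψ = 0.858
Converged at ψ = 0.858.
Then V = ψ·F = 0.8577·46 = 39.5 mol/h and L = F − V = 6.5 mol/h.

L = 6.5 mol/h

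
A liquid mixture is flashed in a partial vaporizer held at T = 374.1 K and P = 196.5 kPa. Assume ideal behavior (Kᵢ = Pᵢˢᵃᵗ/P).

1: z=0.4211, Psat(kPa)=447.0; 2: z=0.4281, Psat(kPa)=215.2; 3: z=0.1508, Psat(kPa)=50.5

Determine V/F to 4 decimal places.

V/F = 0.8385

Raoult's law: Kᵢ = Pᵢˢᵃᵗ/P = Pᵢˢᵃᵗ/196.5.
  K_1 = 447.0/196.5 = 2.274809, K_2 = 215.2/196.5 = 1.095165, K_3 = 50.5/196.5 = 0.256997
Material balance + equilibrium reduce to Σ zᵢ(Kᵢ−1)/(1+V/F(Kᵢ−1)) = 0.
Check two-phase: ΣzᵢKᵢ = 1.4655 > 1 and Σzᵢ/Kᵢ = 1.1628 > 1, so g(0) = 0.4655 > 0 and g(1) = -0.1628 < 0.
Iterate (Newton) starting at V/F = 0.35:
  V/F = 0.3500: g = 0.25920, g' = -0.4829 → V/F = 0.8868
  V/F = 0.8868: g = -0.03892, g' = -0.8695 → V/F = 0.8420
  V/F = 0.8420: g = -0.00266, g' = -0.7565 → V/F = 0.8385
Converged at V/F = 0.8385.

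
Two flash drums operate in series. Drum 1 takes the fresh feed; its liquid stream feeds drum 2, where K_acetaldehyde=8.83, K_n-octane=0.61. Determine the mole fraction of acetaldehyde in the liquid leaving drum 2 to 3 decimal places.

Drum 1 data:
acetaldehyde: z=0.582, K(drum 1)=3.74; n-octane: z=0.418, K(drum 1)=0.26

x_acetaldehyde (drum 2) = 0.047

Drum 1:
Binary case is linear: z₁(K₁−1)(1+ψ₁(K₂−1)) + z₂(K₂−1)(1+ψ₁(K₁−1)) = 0
⇒ ψ₁ = [z₁(K₁−1)+z₂(K₂−1)] / [−(K₁−1)(K₂−1)] = 1.2854/2.0276 = 0.634
Drum-1 compositions:
  acetaldehyde: x = 0.213, y = 0.795
  n-octane: x = 0.787, y = 0.205
Drum-2 feed = drum-1 liquid: z₂ = (0.2126, 0.7874).
Drum 2:
Let ψ₂ = V/F and solve Σ zᵢ(Kᵢ−1)/(1+ψ₂(Kᵢ−1)) = 0.
Feasibility: ΣzᵢKᵢ = 2.358, Σzᵢ/Kᵢ = 1.315 — both > 1, two phases present.
Iterate (Newton) starting at ψ₂ = 0.5:
  ψ₂ = 0.500: g = -0.0427, g' = -0.724 → ψ₂ = 0.441
  ψ₂ = 0.441: g = 0.0030, g' = -0.832 → ψ₂ = 0.445
Converged at ψ₂ = 0.445.
  acetaldehyde: x = 0.047, y = 0.419
  n-octane: x = 0.953, y = 0.581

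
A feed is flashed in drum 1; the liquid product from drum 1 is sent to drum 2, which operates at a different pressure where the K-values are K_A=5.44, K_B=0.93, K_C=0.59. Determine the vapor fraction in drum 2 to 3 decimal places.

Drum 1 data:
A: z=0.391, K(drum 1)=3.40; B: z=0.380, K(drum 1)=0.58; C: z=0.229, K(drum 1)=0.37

Drum 1:
Rachford–Rice: g(ψ₁) = Σ zᵢ(Kᵢ−1)/(1+ψ₁(Kᵢ−1)) = 0.
Feasibility: ΣzᵢKᵢ = 1.635, Σzᵢ/Kᵢ = 1.389 — both > 1, two phases present.
Iterate (Newton) starting at ψ₁ = 0.65:
  ψ₁ = 0.650: g = -0.0973, g' = -0.731 → ψ₁ = 0.517
  ψ₁ = 0.517: g = 0.0010, g' = -0.758 → ψ₁ = 0.518
Converged at ψ₁ = 0.518.
Drum-1 compositions:
  A: x = 0.174, y = 0.592
  B: x = 0.486, y = 0.282
  C: x = 0.340, y = 0.126
Drum-2 feed = drum-1 liquid: z₂ = (0.1743, 0.4857, 0.3400).
Drum 2:
Material balance + equilibrium reduce to Σ zᵢ(Kᵢ−1)/(1+ψ₂(Kᵢ−1)) = 0.
Check two-phase: ΣzᵢKᵢ = 1.600 > 1 and Σzᵢ/Kᵢ = 1.131 > 1, so g(0) = 0.600 > 0 and g(1) = -0.131 < 0.
Newton iteration, ψ₂⁰ = 0.5:
  ψ₂ = 0.500: g = 0.0297, g' = -0.424 → ψ₂ = 0.570
  ψ₂ = 0.570: g = 0.0018, g' = -0.375 → ψ₂ = 0.575
Converged at ψ₂ = 0.575.
  A: x = 0.049, y = 0.267
  B: x = 0.506, y = 0.471
  C: x = 0.445, y = 0.262

V/F (drum 2) = 0.575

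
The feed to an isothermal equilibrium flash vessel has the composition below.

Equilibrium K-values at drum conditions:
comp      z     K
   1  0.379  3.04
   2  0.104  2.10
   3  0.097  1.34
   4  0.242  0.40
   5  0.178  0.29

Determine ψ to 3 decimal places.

ψ = 0.596

Rachford–Rice: g(ψ) = Σ zᵢ(Kᵢ−1)/(1+ψ(Kᵢ−1)) = 0.
Feasibility: ΣzᵢKᵢ = 1.649, Σzᵢ/Kᵢ = 1.465 — both > 1, two phases present.
Newton–Raphson from ψ = 0.5:
  ψ = 0.500: g = 0.0814, g' = -0.841 → ψ = 0.597
  ψ = 0.597: g = -0.0004, g' = -0.856 → ψ = 0.596
Converged at ψ = 0.596.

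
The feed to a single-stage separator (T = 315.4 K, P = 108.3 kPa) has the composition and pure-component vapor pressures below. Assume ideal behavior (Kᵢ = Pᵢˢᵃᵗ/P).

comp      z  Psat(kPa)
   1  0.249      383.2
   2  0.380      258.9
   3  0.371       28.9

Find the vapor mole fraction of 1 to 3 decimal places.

Raoult's law: Kᵢ = Pᵢˢᵃᵗ/P = Pᵢˢᵃᵗ/108.3.
  K_1 = 383.2/108.3 = 3.53832, K_2 = 258.9/108.3 = 2.39058, K_3 = 28.9/108.3 = 0.26685
Rachford–Rice: g(β) = Σ zᵢ(Kᵢ−1)/(1+β(Kᵢ−1)) = 0.
Check two-phase: ΣzᵢKᵢ = 1.888 > 1 and Σzᵢ/Kᵢ = 1.620 > 1, so g(0) = 0.888 > 0 and g(1) = -0.620 < 0.
Newton iteration, β⁰ = 0.5:
  β = 0.500: g = 0.1608, g' = -1.064 → β = 0.651
  β = 0.651: g = -0.0049, g' = -1.160 → β = 0.647
Converged at β = 0.647.
Compositions from xᵢ = zᵢ/(1+β(Kᵢ−1)), yᵢ = Kᵢxᵢ:
  1: x = 0.094, y = 0.333
  2: x = 0.200, y = 0.478
  3: x = 0.706, y = 0.188

y_1 = 0.333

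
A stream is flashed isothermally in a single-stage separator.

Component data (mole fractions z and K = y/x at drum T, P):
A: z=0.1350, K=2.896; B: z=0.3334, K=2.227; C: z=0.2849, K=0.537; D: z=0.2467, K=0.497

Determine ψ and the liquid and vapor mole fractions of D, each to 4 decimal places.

Iterate (Newton) starting at ψ = 0.5:
  ψ = 0.5000: g = 0.04750, g' = -0.5355 → ψ = 0.5887
  ψ = 0.5887: g = 0.00084, g' = -0.5190 → ψ = 0.5903
Converged at ψ = 0.5903.
Compositions from xᵢ = zᵢ/(1+ψ(Kᵢ−1)), yᵢ = Kᵢxᵢ:
  A: x = 0.0637, y = 0.1845
  B: x = 0.1934, y = 0.4306
  C: x = 0.3921, y = 0.2105
  D: x = 0.3509, y = 0.1744

ψ = 0.5903, x_D = 0.3509, y_D = 0.1744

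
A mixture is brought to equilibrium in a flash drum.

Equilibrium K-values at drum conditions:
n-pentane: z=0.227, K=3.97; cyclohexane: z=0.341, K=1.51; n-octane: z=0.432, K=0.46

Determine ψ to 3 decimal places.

ψ = 0.652

Rachford–Rice: g(ψ) = Σ zᵢ(Kᵢ−1)/(1+ψ(Kᵢ−1)) = 0.
Feasibility: ΣzᵢKᵢ = 1.615, Σzᵢ/Kᵢ = 1.222 — both > 1, two phases present.
Newton iteration, ψ⁰ = 0.66:
  ψ = 0.660: g = -0.0046, g' = -0.582 → ψ = 0.652
Converged at ψ = 0.652.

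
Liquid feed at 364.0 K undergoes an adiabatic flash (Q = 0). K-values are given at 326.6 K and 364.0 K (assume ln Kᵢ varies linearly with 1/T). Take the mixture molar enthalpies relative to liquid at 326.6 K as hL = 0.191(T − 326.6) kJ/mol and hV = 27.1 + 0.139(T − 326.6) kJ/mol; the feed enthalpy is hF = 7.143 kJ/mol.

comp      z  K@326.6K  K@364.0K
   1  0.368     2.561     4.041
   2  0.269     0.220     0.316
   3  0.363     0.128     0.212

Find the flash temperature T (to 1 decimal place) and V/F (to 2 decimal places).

Adiabatic flash: solve Rachford–Rice at each trial T, then check hF = ψ·hV(T) + (1−ψ)·hL(T).
  T = 326.6 K: K = (2.561, 0.220, 0.128), RR gives ψ = 0.037, H_out = 1.001 kJ/mol
  T = 364.0 K: K = (4.041, 0.316, 0.212), RR gives ψ = 0.286, H_out = 14.346 kJ/mol
  T = 345.3 K: K = (3.257, 0.266, 0.167), RR gives ψ = 0.185, H_out = 8.407 kJ/mol
  T = 336.0 K: K = (2.900, 0.243, 0.147), RR gives ψ = 0.120, H_out = 4.993 kJ/mol
  T = 340.6 K: K = (3.074, 0.254, 0.157), RR gives ψ = 0.154, H_out = 6.734 kJ/mol
  T = 343.0 K: K = (3.167, 0.260, 0.162), RR gives ψ = 0.170, H_out = 7.600 kJ/mol
Linear interpolation between T = 340.6 (H_out = 6.734) and T = 343.0 (H_out = 7.600) on hF = 7.143 gives T ≈ 341.7 K, at which ψ = 0.16.

T = 341.7 K, V/F = 0.16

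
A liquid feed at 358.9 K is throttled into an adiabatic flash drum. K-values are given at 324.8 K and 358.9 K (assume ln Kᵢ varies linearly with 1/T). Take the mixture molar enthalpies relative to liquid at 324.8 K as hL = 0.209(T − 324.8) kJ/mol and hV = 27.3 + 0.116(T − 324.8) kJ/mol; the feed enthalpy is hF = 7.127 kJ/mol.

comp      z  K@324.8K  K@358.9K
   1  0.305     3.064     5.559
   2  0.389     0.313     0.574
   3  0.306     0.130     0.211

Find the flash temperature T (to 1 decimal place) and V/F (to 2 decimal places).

T = 336.5 K, V/F = 0.18

Adiabatic flash: solve Rachford–Rice at each trial T, then check hF = ψ·hV(T) + (1−ψ)·hL(T).
  T = 324.8 K: K = (3.064, 0.313, 0.130), RR gives ψ = 0.060, H_out = 1.648 kJ/mol
  T = 358.9 K: K = (5.559, 0.574, 0.211), RR gives ψ = 0.355, H_out = 15.700 kJ/mol
  T = 341.9 K: K = (4.192, 0.431, 0.168), RR gives ψ = 0.225, H_out = 9.347 kJ/mol
  T = 333.4 K: K = (3.602, 0.369, 0.148), RR gives ψ = 0.151, H_out = 5.787 kJ/mol
  T = 337.6 K: K = (3.886, 0.399, 0.158), RR gives ψ = 0.188, H_out = 7.596 kJ/mol
  T = 335.5 K: K = (3.742, 0.384, 0.153), RR gives ψ = 0.170, H_out = 6.705 kJ/mol
Linear interpolation between T = 335.5 (H_out = 6.705) and T = 337.6 (H_out = 7.596) on hF = 7.127 gives T ≈ 336.5 K, at which ψ = 0.18.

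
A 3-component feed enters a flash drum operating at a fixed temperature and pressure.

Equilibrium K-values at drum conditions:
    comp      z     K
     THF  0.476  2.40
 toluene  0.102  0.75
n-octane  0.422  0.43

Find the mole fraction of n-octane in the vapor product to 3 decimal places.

y_n-octane = 0.263

Rachford–Rice: g(ψ) = Σ zᵢ(Kᵢ−1)/(1+ψ(Kᵢ−1)) = 0.
g(0) = ΣzᵢKᵢ − 1 = 0.400 and g(1) = 1 − Σzᵢ/Kᵢ = -0.316, so a root lies in (0, 1).
Newton–Raphson from ψ = 0.7:
  ψ = 0.700: g = -0.0946, g' = -0.627 → ψ = 0.549
  ψ = 0.549: g = -0.0029, g' = -0.597 → ψ = 0.544
Converged at ψ = 0.544.
Compositions from xᵢ = zᵢ/(1+ψ(Kᵢ−1)), yᵢ = Kᵢxᵢ:
  THF: x = 0.270, y = 0.648
  toluene: x = 0.118, y = 0.089
  n-octane: x = 0.612, y = 0.263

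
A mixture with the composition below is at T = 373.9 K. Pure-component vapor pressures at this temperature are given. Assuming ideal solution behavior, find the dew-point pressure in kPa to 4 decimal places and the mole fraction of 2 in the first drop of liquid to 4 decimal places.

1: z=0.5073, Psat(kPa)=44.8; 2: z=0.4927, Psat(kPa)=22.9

At the dew point ψ → 1, so Σzᵢ/Kᵢ = 1 with Kᵢ = Pᵢˢᵃᵗ/P ⇒ 1/P = Σzᵢ/Pᵢˢᵃᵗ.
1/P = 0.5073/44.8 + 0.4927/22.9 = 0.0328389 ⇒ P = 30.4516 kPa
xᵢ = zᵢP/Pᵢˢᵃᵗ ⇒ x_2 = 0.4927·30.4516/22.9 = 0.6552

Pdew = 30.4516 kPa, x_2 = 0.6552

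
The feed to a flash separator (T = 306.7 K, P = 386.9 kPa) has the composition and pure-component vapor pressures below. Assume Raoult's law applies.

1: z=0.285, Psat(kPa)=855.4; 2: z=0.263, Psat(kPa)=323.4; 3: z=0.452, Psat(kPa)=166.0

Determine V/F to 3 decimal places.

V/F = 0.081

Raoult's law: Kᵢ = Pᵢˢᵃᵗ/P = Pᵢˢᵃᵗ/386.9.
  K_1 = 855.4/386.9 = 2.21091, K_2 = 323.4/386.9 = 0.83587, K_3 = 166.0/386.9 = 0.42905
Rachford–Rice: g(V/F) = Σ zᵢ(Kᵢ−1)/(1+V/F(Kᵢ−1)) = 0.
Feasibility: ΣzᵢKᵢ = 1.044, Σzᵢ/Kᵢ = 1.497 — both > 1, two phases present.
Newton–Raphson from V/F = 0.68:
  V/F = 0.680: g = -0.2812, g' = -0.528 → V/F = 0.148
  V/F = 0.148: g = -0.0334, g' = -0.484 → V/F = 0.079
  V/F = 0.079: g = 0.0011, g' = -0.517 → V/F = 0.081
Converged at V/F = 0.081.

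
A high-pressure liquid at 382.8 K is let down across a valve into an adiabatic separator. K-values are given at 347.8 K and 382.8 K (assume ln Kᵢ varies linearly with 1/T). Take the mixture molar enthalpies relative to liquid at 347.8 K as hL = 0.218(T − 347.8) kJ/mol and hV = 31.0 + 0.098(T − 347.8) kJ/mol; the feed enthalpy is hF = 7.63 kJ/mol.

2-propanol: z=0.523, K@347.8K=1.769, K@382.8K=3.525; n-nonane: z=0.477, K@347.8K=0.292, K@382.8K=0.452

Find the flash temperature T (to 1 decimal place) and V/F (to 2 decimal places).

T = 351.2 K, V/F = 0.23

Adiabatic flash: solve Rachford–Rice at each trial T, then check hF = ψ·hV(T) + (1−ψ)·hL(T).
  T = 347.8 K: K = (1.769, 0.292), RR gives ψ = 0.118, H_out = 3.671 kJ/mol
  T = 382.8 K: K = (3.525, 0.452), RR gives ψ = 0.765, H_out = 28.145 kJ/mol
  T = 365.3 K: K = (2.539, 0.367), RR gives ψ = 0.516, H_out = 18.738 kJ/mol
  T = 356.6 K: K = (2.131, 0.329), RR gives ψ = 0.357, H_out = 12.611 kJ/mol
  T = 352.2 K: K = (1.944, 0.310), RR gives ψ = 0.253, H_out = 8.653 kJ/mol
  T = 350.0 K: K = (1.855, 0.301), RR gives ψ = 0.190, H_out = 6.323 kJ/mol
Linear interpolation between T = 350.0 (H_out = 6.323) and T = 352.2 (H_out = 8.653) on hF = 7.63 gives T ≈ 351.2 K, at which ψ = 0.23.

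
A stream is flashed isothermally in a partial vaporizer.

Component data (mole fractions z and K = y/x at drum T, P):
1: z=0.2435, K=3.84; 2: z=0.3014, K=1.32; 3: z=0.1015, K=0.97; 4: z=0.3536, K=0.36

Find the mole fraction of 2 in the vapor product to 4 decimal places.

Material balance + equilibrium reduce to Σ zᵢ(Kᵢ−1)/(1+ψ(Kᵢ−1)) = 0.
Feasibility: ΣzᵢKᵢ = 1.5586, Σzᵢ/Kᵢ = 1.3786 — both > 1, two phases present.
Newton iteration, ψ⁰ = 0.5:
  ψ = 0.5000: g = 0.03301, g' = -0.6716 → ψ = 0.5492
  ψ = 0.5492: g = 0.00017, g' = -0.6665 → ψ = 0.5494
Converged at ψ = 0.5494.
Compositions from xᵢ = zᵢ/(1+ψ(Kᵢ−1)), yᵢ = Kᵢxᵢ:
  1: x = 0.0951, y = 0.3652
  2: x = 0.2563, y = 0.3384
  3: x = 0.1032, y = 0.1001
  4: x = 0.5454, y = 0.1963

y_2 = 0.3384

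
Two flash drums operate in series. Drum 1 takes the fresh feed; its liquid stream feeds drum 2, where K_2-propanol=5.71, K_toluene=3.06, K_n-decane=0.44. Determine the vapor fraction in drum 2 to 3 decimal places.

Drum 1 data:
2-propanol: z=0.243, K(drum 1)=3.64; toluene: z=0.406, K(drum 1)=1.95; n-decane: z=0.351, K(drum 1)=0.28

Drum 1:
Let ψ₁ = V/F and solve Σ zᵢ(Kᵢ−1)/(1+ψ₁(Kᵢ−1)) = 0.
Check two-phase: ΣzᵢKᵢ = 1.774 > 1 and Σzᵢ/Kᵢ = 1.529 > 1, so g(0) = 0.774 > 0 and g(1) = -0.529 < 0.
Newton–Raphson from ψ₁ = 0.5:
  ψ₁ = 0.500: g = 0.1431, g' = -0.927 → ψ₁ = 0.654
  ψ₁ = 0.654: g = -0.0048, g' = -1.018 → ψ₁ = 0.650
Converged at ψ₁ = 0.650.
Drum-1 compositions:
  2-propanol: x = 0.090, y = 0.326
  toluene: x = 0.251, y = 0.490
  n-decane: x = 0.659, y = 0.185
Drum-2 feed = drum-1 liquid: z₂ = (0.0895, 0.2511, 0.6594).
Drum 2:
Rachford–Rice: g(ψ₂) = Σ zᵢ(Kᵢ−1)/(1+ψ₂(Kᵢ−1)) = 0.
Feasibility: ΣzᵢKᵢ = 1.569, Σzᵢ/Kᵢ = 1.596 — both > 1, two phases present.
Iterate (Newton) starting at ψ₂ = 0.5:
  ψ₂ = 0.500: g = -0.1325, g' = -0.834 → ψ₂ = 0.341
  ψ₂ = 0.341: g = 0.0090, g' = -0.976 → ψ₂ = 0.350
Converged at ψ₂ = 0.350.
  2-propanol: x = 0.034, y = 0.193
  toluene: x = 0.146, y = 0.446
  n-decane: x = 0.820, y = 0.361

V/F (drum 2) = 0.350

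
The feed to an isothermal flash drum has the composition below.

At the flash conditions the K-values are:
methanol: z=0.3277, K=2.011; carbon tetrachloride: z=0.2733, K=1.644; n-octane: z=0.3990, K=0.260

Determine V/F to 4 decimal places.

V/F = 0.3345

Newton iteration, V/F⁰ = 0.34:
  V/F = 0.3400: g = -0.00358, g' = -0.6519 → V/F = 0.3345
Converged at V/F = 0.3345.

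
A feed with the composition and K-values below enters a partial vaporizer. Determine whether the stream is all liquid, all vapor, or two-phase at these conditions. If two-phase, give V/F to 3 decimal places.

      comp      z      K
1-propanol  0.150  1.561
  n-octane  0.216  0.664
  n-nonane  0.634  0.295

all liquid

ΣzᵢKᵢ = 0.565; Σzᵢ/Kᵢ = 2.571.
Since ΣzᵢKᵢ < 1 the mixture is below its bubble point — single liquid phase.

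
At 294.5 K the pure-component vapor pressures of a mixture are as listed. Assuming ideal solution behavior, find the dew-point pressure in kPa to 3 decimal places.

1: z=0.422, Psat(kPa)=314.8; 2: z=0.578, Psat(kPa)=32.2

At the dew point ψ → 1, so Σzᵢ/Kᵢ = 1 with Kᵢ = Pᵢˢᵃᵗ/P ⇒ 1/P = Σzᵢ/Pᵢˢᵃᵗ.
1/P = 0.422/314.8 + 0.578/32.2 = 0.019291 ⇒ P = 51.838 kPa

Pdew = 51.838 kPa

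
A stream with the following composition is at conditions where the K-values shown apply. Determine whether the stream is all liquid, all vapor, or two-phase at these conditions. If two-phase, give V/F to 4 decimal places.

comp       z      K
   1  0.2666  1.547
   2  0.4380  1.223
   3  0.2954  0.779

all vapor

ΣzᵢKᵢ = 1.1782; Σzᵢ/Kᵢ = 0.9097.
Since Σzᵢ/Kᵢ < 1 the mixture is above its dew point — single vapor phase.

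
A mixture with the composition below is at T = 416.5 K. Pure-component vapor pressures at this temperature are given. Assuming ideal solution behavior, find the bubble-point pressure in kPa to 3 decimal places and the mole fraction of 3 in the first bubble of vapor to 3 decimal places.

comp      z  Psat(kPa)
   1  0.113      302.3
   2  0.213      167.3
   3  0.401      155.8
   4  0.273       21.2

Pbub = 138.058 kPa, y_3 = 0.453

At the bubble point ψ → 0, so ΣzᵢKᵢ = 1 with Kᵢ = Pᵢˢᵃᵗ/P ⇒ P = ΣzᵢPᵢˢᵃᵗ.
P = 0.113·302.3 + 0.213·167.3 + 0.401·155.8 + 0.273·21.2 = 138.058 kPa
yᵢ = zᵢPᵢˢᵃᵗ/P ⇒ y_3 = 0.401·155.8/138.058 = 0.453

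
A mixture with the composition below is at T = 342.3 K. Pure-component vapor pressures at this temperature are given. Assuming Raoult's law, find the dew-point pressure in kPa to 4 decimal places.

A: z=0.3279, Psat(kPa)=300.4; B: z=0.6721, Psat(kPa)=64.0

At the dew point ψ → 1, so Σzᵢ/Kᵢ = 1 with Kᵢ = Pᵢˢᵃᵗ/P ⇒ 1/P = Σzᵢ/Pᵢˢᵃᵗ.
1/P = 0.3279/300.4 + 0.6721/64.0 = 0.0115931 ⇒ P = 86.2582 kPa

Pdew = 86.2582 kPa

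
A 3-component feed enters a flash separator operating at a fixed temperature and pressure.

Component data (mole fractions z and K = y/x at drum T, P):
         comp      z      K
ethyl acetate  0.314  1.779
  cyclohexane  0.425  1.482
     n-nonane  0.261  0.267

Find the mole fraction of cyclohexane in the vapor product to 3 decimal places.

Rachford–Rice: g(β) = Σ zᵢ(Kᵢ−1)/(1+β(Kᵢ−1)) = 0.
g(0) = ΣzᵢKᵢ − 1 = 0.258 and g(1) = 1 − Σzᵢ/Kᵢ = -0.441, so a root lies in (0, 1).
Newton iteration, β⁰ = 0.66:
  β = 0.660: g = -0.0536, g' = -0.666 → β = 0.579
  β = 0.579: g = -0.0039, g' = -0.575 → β = 0.573
Converged at β = 0.573.
Compositions from xᵢ = zᵢ/(1+β(Kᵢ−1)), yᵢ = Kᵢxᵢ:
  ethyl acetate: x = 0.217, y = 0.386
  cyclohexane: x = 0.333, y = 0.494
  n-nonane: x = 0.450, y = 0.120

y_cyclohexane = 0.494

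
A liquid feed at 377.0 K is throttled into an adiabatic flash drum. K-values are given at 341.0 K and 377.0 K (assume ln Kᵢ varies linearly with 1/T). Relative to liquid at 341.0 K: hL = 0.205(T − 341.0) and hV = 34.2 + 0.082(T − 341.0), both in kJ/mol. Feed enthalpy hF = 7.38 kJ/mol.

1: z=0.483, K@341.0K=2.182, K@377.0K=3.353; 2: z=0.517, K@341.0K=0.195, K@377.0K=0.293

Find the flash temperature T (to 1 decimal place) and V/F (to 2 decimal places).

Adiabatic flash: solve Rachford–Rice at each trial T, then check hF = ψ·hV(T) + (1−ψ)·hL(T).
  T = 341.0 K: K = (2.182, 0.195), RR gives ψ = 0.163, H_out = 5.561 kJ/mol
  T = 377.0 K: K = (3.353, 0.293), RR gives ψ = 0.463, H_out = 21.178 kJ/mol
  T = 359.0 K: K = (2.734, 0.241), RR gives ψ = 0.339, H_out = 14.522 kJ/mol
  T = 350.0 K: K = (2.450, 0.218), RR gives ψ = 0.261, H_out = 10.472 kJ/mol
  T = 345.5 K: K = (2.314, 0.206), RR gives ψ = 0.215, H_out = 8.152 kJ/mol
  T = 343.2 K: K = (2.246, 0.200), RR gives ψ = 0.189, H_out = 6.866 kJ/mol
Linear interpolation between T = 343.2 (H_out = 6.866) and T = 345.5 (H_out = 8.152) on hF = 7.38 gives T ≈ 344.1 K, at which ψ = 0.20.

T = 344.1 K, V/F = 0.20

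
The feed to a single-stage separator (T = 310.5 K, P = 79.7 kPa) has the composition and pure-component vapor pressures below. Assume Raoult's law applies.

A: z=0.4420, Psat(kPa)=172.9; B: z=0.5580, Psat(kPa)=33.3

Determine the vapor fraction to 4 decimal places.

Raoult's law: Kᵢ = Pᵢˢᵃᵗ/P = Pᵢˢᵃᵗ/79.7.
  K_A = 172.9/79.7 = 2.169385, K_B = 33.3/79.7 = 0.417817
Material balance + equilibrium reduce to Σ zᵢ(Kᵢ−1)/(1+ψ(Kᵢ−1)) = 0.
Feasibility: ΣzᵢKᵢ = 1.1920, Σzᵢ/Kᵢ = 1.5393 — both > 1, two phases present.
Iterate (Newton) starting at ψ = 0.5:
  ψ = 0.5000: g = -0.13209, g' = -0.6170 → ψ = 0.2859
  ψ = 0.2859: g = -0.00238, g' = -0.6117 → ψ = 0.2820
Converged at ψ = 0.2820.

ψ = 0.2820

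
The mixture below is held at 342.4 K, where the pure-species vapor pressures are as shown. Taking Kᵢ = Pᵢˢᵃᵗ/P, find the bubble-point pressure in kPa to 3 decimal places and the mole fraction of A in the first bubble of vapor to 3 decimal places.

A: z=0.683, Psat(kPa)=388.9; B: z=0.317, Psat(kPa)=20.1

At the bubble point ψ → 0, so ΣzᵢKᵢ = 1 with Kᵢ = Pᵢˢᵃᵗ/P ⇒ P = ΣzᵢPᵢˢᵃᵗ.
P = 0.683·388.9 + 0.317·20.1 = 271.990 kPa
yᵢ = zᵢPᵢˢᵃᵗ/P ⇒ y_A = 0.683·388.9/271.990 = 0.977

Pbub = 271.990 kPa, y_A = 0.977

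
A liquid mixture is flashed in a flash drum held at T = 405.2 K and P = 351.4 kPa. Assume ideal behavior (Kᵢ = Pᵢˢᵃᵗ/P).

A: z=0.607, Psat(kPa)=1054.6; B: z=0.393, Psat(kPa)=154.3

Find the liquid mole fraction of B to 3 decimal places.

x_B = 0.781

Raoult's law: Kᵢ = Pᵢˢᵃᵗ/P = Pᵢˢᵃᵗ/351.4.
  K_A = 1054.6/351.4 = 3.00114, K_B = 154.3/351.4 = 0.43910
Rachford–Rice: g(ψ) = Σ zᵢ(Kᵢ−1)/(1+ψ(Kᵢ−1)) = 0.
Feasibility: ΣzᵢKᵢ = 1.994, Σzᵢ/Kᵢ = 1.097 — both > 1, two phases present.
Binary case is linear: z₁(K₁−1)(1+ψ(K₂−1)) + z₂(K₂−1)(1+ψ(K₁−1)) = 0
⇒ ψ = [z₁(K₁−1)+z₂(K₂−1)] / [−(K₁−1)(K₂−1)] = 0.9943/1.1224 = 0.886
Compositions from xᵢ = zᵢ/(1+ψ(Kᵢ−1)), yᵢ = Kᵢxᵢ:
  A: x = 0.219, y = 0.657
  B: x = 0.781, y = 0.343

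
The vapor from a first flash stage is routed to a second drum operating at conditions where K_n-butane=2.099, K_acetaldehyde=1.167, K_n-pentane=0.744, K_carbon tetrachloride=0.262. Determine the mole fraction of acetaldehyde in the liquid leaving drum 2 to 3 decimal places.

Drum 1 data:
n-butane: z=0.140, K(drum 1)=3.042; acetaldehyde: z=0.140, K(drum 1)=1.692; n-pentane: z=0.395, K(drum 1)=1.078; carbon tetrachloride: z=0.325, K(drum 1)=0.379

Drum 1:
Newton–Raphson from ψ₁ = 0.57:
  ψ₁ = 0.570: g = -0.0813, g' = -0.462 → ψ₁ = 0.394
  ψ₁ = 0.394: g = -0.0027, g' = -0.443 → ψ₁ = 0.388
Converged at ψ₁ = 0.388.
Drum-1 compositions:
  n-butane: x = 0.078, y = 0.238
  acetaldehyde: x = 0.110, y = 0.187
  n-pentane: x = 0.383, y = 0.413
  carbon tetrachloride: x = 0.428, y = 0.162
Drum-2 feed = drum-1 vapor: z₂ = (0.2377, 0.1868, 0.4133, 0.1622).
Drum 2:
Material balance + equilibrium reduce to Σ zᵢ(Kᵢ−1)/(1+ψ₂(Kᵢ−1)) = 0.
g(0) = ΣzᵢKᵢ − 1 = 0.067 and g(1) = 1 − Σzᵢ/Kᵢ = -0.448, so a root lies in (0, 1).
Newton–Raphson from ψ₂ = 0.48:
  ψ₂ = 0.480: g = -0.1062, g' = -0.375 → ψ₂ = 0.197
  ψ₂ = 0.197: g = -0.0065, g' = -0.350 → ψ₂ = 0.178
Converged at ψ₂ = 0.178.
  n-butane: x = 0.199, y = 0.417
  acetaldehyde: x = 0.181, y = 0.212
  n-pentane: x = 0.433, y = 0.322
  carbon tetrachloride: x = 0.187, y = 0.049

x_acetaldehyde (drum 2) = 0.181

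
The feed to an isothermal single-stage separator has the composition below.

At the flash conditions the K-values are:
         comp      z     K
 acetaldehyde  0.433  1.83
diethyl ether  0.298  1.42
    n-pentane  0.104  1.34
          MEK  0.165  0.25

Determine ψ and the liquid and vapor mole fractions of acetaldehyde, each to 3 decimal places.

Material balance + equilibrium reduce to Σ zᵢ(Kᵢ−1)/(1+ψ(Kᵢ−1)) = 0.
Check two-phase: ΣzᵢKᵢ = 1.396 > 1 and Σzᵢ/Kᵢ = 1.184 > 1, so g(0) = 0.396 > 0 and g(1) = -0.184 < 0.
Iterate (Newton) starting at ψ = 0.43:
  ψ = 0.430: g = 0.2191, g' = -0.411 → ψ = 0.963
  ψ = 0.963: g = -0.1299, g' = -1.328 → ψ = 0.865
  ψ = 0.865: g = -0.0241, g' = -0.889 → ψ = 0.838
  ψ = 0.838: g = -0.0011, g' = -0.812 → ψ = 0.837
Converged at ψ = 0.837.
Compositions from xᵢ = zᵢ/(1+ψ(Kᵢ−1)), yᵢ = Kᵢxᵢ:
  acetaldehyde: x = 0.256, y = 0.468
  diethyl ether: x = 0.221, y = 0.313
  n-pentane: x = 0.081, y = 0.108
  MEK: x = 0.443, y = 0.111

ψ = 0.837, x_acetaldehyde = 0.256, y_acetaldehyde = 0.468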